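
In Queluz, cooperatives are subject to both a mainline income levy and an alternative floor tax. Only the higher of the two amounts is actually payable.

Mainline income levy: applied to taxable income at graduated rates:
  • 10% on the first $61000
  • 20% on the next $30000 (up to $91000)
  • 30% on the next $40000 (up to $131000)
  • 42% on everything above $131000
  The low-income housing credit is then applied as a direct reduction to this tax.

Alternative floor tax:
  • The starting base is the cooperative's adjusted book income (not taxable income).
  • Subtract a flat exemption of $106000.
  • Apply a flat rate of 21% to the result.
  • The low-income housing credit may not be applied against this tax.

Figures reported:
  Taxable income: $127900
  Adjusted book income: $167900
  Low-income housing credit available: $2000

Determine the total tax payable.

Alternative floor tax:
  Base (adjusted book income): $167900
  Less exemption $106000 → base $61900
  $61900 × 21% = $12999

Mainline income levy:
  $61000 × 10% = $6100
  $30000 × 20% = $6000
  $36900 × 30% = $11070
  → $23170
  Less low-income housing credit $2000 → $21170

$21170 > $12999, so the mainline income levy governs.

$21170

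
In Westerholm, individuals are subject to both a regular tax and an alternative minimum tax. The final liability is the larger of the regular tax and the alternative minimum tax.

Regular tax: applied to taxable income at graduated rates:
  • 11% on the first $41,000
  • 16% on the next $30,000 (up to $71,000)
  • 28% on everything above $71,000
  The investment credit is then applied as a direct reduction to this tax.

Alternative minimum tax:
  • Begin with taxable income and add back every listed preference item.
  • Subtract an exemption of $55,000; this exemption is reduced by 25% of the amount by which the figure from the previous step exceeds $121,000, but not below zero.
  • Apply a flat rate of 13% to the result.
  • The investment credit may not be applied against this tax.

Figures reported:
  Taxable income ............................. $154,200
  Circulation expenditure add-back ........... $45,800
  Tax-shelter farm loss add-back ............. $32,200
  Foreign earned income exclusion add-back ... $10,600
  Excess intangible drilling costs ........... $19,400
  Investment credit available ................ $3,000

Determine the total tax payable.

Alternative minimum tax:
  Adjusted income: $154,200 + $45,800 + $32,200 + $10,600 + $19,400 = $262,200
  Exemption: $55,000 − 25% × ($262,200 − $121,000) = $55,000 − $35,300 = $19,700
  Base: $262,200 − $19,700 = $242,500
  $242,500 × 13% = $31,525

Regular tax:
  $41,000 × 11% = $4,510
  $30,000 × 16% = $4,800
  $83,200 × 28% = $23,296
  → $32,606
  Less investment credit $3,000 → $29,606

$31,525 > $29,606, so the alternative minimum tax is the binding amount.

$31,525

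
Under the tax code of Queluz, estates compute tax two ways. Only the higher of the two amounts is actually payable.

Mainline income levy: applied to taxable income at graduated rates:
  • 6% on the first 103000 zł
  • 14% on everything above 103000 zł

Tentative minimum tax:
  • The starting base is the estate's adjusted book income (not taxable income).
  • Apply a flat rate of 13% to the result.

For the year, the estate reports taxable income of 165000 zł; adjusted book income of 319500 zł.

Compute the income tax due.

41535 zł

Mainline income levy:
  103000 zł × 6% = 6180 zł
  62000 zł × 14% = 8680 zł
  → 14860 zł

Tentative minimum tax:
  Base (adjusted book income): 319500 zł
  319500 zł × 13% = 41535 zł

41535 zł > 14860 zł, so the tentative minimum tax is the binding amount.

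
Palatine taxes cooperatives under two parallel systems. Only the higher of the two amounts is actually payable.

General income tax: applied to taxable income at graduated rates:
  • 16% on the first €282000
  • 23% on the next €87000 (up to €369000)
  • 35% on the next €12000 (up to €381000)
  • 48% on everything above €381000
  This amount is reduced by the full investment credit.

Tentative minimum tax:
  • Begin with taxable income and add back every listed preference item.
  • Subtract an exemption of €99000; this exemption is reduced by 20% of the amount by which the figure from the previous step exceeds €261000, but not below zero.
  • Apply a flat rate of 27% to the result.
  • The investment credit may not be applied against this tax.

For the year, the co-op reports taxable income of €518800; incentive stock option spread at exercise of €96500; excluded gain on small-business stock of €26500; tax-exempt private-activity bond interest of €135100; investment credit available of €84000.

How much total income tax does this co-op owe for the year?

Tentative minimum tax:
  Adjusted income: €518800 + €96500 + €26500 + €135100 = €776900
  Exemption: 20% × (€776900 − €261000) = €103180 ≥ €99000, so the exemption is fully phased out
  Base: €776900 − €0 = €776900
  €776900 × 27% = €209763

General income tax:
  €282000 × 16% = €45120
  €87000 × 23% = €20010
  €12000 × 35% = €4200
  €137800 × 48% = €66144
  → €135474
  Less investment credit €84000 → €51474

€209763 > €51474, so the tentative minimum tax is the binding amount.

€209763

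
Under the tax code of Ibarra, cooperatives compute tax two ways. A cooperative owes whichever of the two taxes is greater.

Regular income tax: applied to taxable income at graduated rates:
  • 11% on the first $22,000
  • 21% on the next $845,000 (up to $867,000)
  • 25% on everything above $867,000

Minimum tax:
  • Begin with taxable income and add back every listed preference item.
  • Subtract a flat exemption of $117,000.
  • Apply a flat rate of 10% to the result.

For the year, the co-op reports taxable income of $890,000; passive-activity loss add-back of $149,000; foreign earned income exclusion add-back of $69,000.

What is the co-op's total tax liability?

Minimum tax:
  Adjusted income: $890,000 + $149,000 + $69,000 = $1,108,000
  Less exemption $117,000 → base $991,000
  $991,000 × 10% = $99,100

Regular income tax:
  $22,000 × 11% = $2,420
  $845,000 × 21% = $177,450
  $23,000 × 25% = $5,750
  → $185,620

$185,620 > $99,100, so the regular income tax governs.

$185,620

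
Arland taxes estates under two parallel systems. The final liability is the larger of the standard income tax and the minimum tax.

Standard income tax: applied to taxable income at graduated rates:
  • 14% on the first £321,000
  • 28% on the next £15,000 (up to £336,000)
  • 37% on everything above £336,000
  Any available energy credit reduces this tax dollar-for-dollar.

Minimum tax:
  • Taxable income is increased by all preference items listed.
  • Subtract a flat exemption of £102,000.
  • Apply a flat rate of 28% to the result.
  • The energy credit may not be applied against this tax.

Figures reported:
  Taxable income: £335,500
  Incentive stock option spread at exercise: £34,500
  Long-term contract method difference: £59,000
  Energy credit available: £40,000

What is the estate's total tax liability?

Standard income tax:
  £321,000 × 14% = £44,940
  £14,500 × 28% = £4,060
  → £49,000
  Less energy credit £40,000 → £9,000

Minimum tax:
  Adjusted income: £335,500 + £34,500 + £59,000 = £429,000
  Less exemption £102,000 → base £327,000
  £327,000 × 28% = £91,560

£91,560 > £9,000, so the minimum tax is the binding amount.

£91,560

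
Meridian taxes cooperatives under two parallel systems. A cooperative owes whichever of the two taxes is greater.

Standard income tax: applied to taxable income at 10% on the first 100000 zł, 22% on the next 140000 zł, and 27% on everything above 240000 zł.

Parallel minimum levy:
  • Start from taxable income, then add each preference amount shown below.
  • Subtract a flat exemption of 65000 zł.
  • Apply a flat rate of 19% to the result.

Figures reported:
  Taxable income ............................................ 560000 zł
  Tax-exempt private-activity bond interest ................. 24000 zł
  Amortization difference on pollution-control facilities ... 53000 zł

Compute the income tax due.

127200 zł

Standard income tax:
  100000 zł × 10% = 10000 zł
  140000 zł × 22% = 30800 zł
  320000 zł × 27% = 86400 zł
  → 127200 zł

Parallel minimum levy:
  Adjusted income: 560000 zł + 24000 zł + 53000 zł = 637000 zł
  Less exemption 65000 zł → base 572000 zł
  572000 zł × 19% = 108680 zł

127200 zł > 108680 zł, so the standard income tax governs.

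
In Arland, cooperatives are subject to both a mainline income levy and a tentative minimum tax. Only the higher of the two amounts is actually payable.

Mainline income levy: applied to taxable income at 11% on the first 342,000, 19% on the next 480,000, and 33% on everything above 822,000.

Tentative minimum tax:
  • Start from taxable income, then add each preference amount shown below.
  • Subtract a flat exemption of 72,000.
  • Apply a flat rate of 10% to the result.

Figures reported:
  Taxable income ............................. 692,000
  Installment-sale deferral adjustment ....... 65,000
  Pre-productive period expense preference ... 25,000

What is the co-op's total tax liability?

Tentative minimum tax:
  Adjusted income: 692,000 + 65,000 + 25,000 = 782,000
  Less exemption 72,000 → base 710,000
  710,000 × 10% = 71,000

Mainline income levy:
  342,000 × 11% = 37,620
  350,000 × 19% = 66,500
  → 104,120

104,120 > 71,000, so the mainline income levy governs.

104,120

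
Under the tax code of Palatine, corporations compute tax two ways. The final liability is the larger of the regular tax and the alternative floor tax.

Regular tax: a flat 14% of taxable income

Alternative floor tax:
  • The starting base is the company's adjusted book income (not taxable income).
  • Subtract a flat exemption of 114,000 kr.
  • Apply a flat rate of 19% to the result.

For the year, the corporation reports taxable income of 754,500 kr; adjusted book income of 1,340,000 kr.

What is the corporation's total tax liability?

232,940 kr

Alternative floor tax:
  Base (adjusted book income): 1,340,000 kr
  Less exemption 114,000 kr → base 1,226,000 kr
  1,226,000 kr × 19% = 232,940 kr

Regular tax:
  754,500 kr × 14% = 105,630 kr

232,940 kr > 105,630 kr, so the alternative floor tax is the binding amount.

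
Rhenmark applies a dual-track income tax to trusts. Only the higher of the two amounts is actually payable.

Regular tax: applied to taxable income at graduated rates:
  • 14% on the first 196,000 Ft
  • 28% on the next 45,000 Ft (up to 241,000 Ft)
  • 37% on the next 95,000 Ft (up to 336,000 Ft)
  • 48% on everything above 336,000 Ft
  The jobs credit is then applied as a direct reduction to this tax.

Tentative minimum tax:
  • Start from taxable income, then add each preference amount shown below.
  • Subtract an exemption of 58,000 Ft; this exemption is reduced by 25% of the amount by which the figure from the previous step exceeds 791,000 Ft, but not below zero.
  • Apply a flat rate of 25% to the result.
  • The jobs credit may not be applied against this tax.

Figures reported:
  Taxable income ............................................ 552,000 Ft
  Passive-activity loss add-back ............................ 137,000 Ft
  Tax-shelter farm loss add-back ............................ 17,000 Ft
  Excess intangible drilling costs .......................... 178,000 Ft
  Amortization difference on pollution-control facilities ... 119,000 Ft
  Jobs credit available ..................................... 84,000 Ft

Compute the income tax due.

249,500 Ft

Tentative minimum tax:
  Adjusted income: 552,000 Ft + 137,000 Ft + 17,000 Ft + 178,000 Ft + 119,000 Ft = 1,003,000 Ft
  Exemption: 58,000 Ft − 25% × (1,003,000 Ft − 791,000 Ft) = 58,000 Ft − 53,000 Ft = 5,000 Ft
  Base: 1,003,000 Ft − 5,000 Ft = 998,000 Ft
  998,000 Ft × 25% = 249,500 Ft

Regular tax:
  196,000 Ft × 14% = 27,440 Ft
  45,000 Ft × 28% = 12,600 Ft
  95,000 Ft × 37% = 35,150 Ft
  216,000 Ft × 48% = 103,680 Ft
  → 178,870 Ft
  Less jobs credit 84,000 Ft → 94,870 Ft

249,500 Ft > 94,870 Ft, so the tentative minimum tax is the binding amount.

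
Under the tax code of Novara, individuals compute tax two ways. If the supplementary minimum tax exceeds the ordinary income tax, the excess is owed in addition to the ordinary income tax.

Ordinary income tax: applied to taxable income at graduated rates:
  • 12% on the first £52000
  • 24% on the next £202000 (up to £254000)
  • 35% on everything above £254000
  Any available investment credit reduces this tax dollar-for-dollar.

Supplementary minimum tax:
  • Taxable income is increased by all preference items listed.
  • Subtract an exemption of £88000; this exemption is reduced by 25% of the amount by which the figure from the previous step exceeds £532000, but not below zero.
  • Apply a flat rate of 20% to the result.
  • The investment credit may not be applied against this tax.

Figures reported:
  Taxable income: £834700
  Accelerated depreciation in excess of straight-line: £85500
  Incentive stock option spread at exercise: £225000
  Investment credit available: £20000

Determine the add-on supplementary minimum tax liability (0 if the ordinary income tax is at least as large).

£0

Ordinary income tax:
  £52000 × 12% = £6240
  £202000 × 24% = £48480
  £580700 × 35% = £203245
  → £257965
  Less investment credit £20000 → £237965

Supplementary minimum tax:
  Adjusted income: £834700 + £85500 + £225000 = £1145200
  Exemption: 25% × (£1145200 − £532000) = £153300 ≥ £88000, so the exemption is fully phased out
  Base: £1145200 − £0 = £1145200
  £1145200 × 20% = £229040

£229040 ≤ £237965, so no add-on is due.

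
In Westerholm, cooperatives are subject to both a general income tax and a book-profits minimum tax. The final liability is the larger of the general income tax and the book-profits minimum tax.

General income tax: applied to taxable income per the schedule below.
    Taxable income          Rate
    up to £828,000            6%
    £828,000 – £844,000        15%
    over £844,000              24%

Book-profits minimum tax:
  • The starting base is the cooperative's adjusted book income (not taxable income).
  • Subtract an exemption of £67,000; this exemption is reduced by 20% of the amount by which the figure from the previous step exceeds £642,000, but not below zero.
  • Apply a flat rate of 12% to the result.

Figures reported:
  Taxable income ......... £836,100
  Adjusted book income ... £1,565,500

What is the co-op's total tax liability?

£187,860

General income tax:
  £828,000 × 6% = £49,680
  £8,100 × 15% = £1,215
  → £50,895

Book-profits minimum tax:
  Base (adjusted book income): £1,565,500
  Exemption: 20% × (£1,565,500 − £642,000) = £184,700 ≥ £67,000, so the exemption is fully phased out
  Base: £1,565,500 − £0 = £1,565,500
  £1,565,500 × 12% = £187,860

£187,860 > £50,895, so the book-profits minimum tax is the binding amount.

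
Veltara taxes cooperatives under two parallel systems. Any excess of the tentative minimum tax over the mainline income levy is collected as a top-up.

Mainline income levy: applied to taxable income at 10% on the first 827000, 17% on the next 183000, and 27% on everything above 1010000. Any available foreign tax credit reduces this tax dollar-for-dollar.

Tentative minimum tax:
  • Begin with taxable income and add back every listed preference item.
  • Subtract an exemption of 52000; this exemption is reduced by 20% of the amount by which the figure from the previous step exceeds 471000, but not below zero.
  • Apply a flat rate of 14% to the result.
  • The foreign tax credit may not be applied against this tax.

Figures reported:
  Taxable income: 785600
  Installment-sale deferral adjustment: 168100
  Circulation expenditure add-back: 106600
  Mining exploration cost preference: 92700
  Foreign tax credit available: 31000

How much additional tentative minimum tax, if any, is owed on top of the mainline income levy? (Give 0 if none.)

113860

Mainline income levy:
  785600 × 10% = 78560
  Less foreign tax credit 31000 → 47560

Tentative minimum tax:
  Adjusted income: 785600 + 168100 + 106600 + 92700 = 1153000
  Exemption: 20% × (1153000 − 471000) = 136400 ≥ 52000, so the exemption is fully phased out
  Base: 1153000 − 0 = 1153000
  1153000 × 14% = 161420

Excess of tentative minimum tax over mainline income levy: 161420 − 47560 = 113860.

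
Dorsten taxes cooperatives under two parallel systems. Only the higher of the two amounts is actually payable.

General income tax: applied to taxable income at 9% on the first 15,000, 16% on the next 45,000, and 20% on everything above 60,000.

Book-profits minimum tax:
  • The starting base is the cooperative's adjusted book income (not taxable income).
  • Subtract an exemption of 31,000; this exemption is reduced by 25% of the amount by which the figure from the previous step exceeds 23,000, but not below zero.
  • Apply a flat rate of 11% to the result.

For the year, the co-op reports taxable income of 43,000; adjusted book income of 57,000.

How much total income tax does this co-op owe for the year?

General income tax:
  15,000 × 9% = 1,350
  28,000 × 16% = 4,480
  → 5,830

Book-profits minimum tax:
  Base (adjusted book income): 57,000
  Exemption: 31,000 − 25% × (57,000 − 23,000) = 31,000 − 8,500 = 22,500
  Base: 57,000 − 22,500 = 34,500
  34,500 × 11% = 3,795

5,830 > 3,795, so the general income tax governs.

5,830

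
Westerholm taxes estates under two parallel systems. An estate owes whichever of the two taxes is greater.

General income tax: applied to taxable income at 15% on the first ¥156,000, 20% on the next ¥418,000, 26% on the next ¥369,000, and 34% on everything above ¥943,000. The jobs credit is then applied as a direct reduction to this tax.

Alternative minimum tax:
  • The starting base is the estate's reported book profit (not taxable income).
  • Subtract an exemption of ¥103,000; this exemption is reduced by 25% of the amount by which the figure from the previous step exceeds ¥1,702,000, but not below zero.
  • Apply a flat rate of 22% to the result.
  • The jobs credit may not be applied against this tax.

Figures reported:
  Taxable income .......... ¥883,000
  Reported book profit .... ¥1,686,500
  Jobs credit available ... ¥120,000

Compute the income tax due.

Alternative minimum tax:
  Base (reported book profit): ¥1,686,500
  Exemption: ¥1,686,500 ≤ ¥1,702,000, so full ¥103,000 applies
  Base: ¥1,686,500 − ¥103,000 = ¥1,583,500
  ¥1,583,500 × 22% = ¥348,370

General income tax:
  ¥156,000 × 15% = ¥23,400
  ¥418,000 × 20% = ¥83,600
  ¥309,000 × 26% = ¥80,340
  → ¥187,340
  Less jobs credit ¥120,000 → ¥67,340

¥348,370 > ¥67,340, so the alternative minimum tax is the binding amount.

¥348,370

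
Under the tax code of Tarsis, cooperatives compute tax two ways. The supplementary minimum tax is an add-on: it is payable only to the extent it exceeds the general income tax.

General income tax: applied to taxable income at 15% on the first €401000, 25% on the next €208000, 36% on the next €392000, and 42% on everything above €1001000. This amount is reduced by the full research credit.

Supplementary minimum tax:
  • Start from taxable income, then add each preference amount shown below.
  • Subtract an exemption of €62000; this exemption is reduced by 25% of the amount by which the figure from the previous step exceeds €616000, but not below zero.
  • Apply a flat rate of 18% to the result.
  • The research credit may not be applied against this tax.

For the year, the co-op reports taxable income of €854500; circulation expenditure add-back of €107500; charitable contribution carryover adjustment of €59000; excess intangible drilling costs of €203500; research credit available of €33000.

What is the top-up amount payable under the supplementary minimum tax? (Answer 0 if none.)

€52880

Supplementary minimum tax:
  Adjusted income: €854500 + €107500 + €59000 + €203500 = €1224500
  Exemption: 25% × (€1224500 − €616000) = €152125 ≥ €62000, so the exemption is fully phased out
  Base: €1224500 − €0 = €1224500
  €1224500 × 18% = €220410

General income tax:
  €401000 × 15% = €60150
  €208000 × 25% = €52000
  €245500 × 36% = €88380
  → €200530
  Less research credit €33000 → €167530

Excess of supplementary minimum tax over general income tax: €220410 − €167530 = €52880.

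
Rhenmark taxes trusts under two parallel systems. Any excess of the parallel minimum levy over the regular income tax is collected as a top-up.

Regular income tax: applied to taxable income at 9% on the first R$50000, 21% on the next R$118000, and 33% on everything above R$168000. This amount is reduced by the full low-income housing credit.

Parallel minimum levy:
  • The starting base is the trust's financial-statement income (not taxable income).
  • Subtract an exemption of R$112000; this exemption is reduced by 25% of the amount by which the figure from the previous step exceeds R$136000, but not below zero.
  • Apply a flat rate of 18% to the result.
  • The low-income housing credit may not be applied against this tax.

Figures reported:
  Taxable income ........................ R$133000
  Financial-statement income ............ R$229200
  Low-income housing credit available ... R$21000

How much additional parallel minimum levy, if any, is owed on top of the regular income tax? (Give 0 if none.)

R$24360

Regular income tax:
  R$50000 × 9% = R$4500
  R$83000 × 21% = R$17430
  → R$21930
  Less low-income housing credit R$21000 → R$930

Parallel minimum levy:
  Base (financial-statement income): R$229200
  Exemption: R$112000 − 25% × (R$229200 − R$136000) = R$112000 − R$23300 = R$88700
  Base: R$229200 − R$88700 = R$140500
  R$140500 × 18% = R$25290

Excess of parallel minimum levy over regular income tax: R$25290 − R$930 = R$24360.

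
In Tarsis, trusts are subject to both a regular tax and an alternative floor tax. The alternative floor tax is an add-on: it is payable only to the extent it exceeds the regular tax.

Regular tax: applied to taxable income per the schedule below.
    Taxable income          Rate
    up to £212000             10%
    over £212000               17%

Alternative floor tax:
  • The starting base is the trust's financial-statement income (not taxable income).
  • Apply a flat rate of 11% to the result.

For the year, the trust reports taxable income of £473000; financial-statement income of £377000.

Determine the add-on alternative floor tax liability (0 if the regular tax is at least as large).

Regular tax:
  £212000 × 10% = £21200
  £261000 × 17% = £44370
  → £65570

Alternative floor tax:
  Base (financial-statement income): £377000
  £377000 × 11% = £41470

£41470 ≤ £65570, so no add-on is due.

£0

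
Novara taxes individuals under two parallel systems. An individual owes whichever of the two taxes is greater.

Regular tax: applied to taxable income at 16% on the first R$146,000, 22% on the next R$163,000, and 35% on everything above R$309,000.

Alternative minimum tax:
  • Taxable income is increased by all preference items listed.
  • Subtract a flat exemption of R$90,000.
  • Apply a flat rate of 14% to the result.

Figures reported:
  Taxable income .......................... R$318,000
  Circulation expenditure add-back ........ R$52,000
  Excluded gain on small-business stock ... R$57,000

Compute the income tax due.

R$62,370

Alternative minimum tax:
  Adjusted income: R$318,000 + R$52,000 + R$57,000 = R$427,000
  Less exemption R$90,000 → base R$337,000
  R$337,000 × 14% = R$47,180

Regular tax:
  R$146,000 × 16% = R$23,360
  R$163,000 × 22% = R$35,860
  R$9,000 × 35% = R$3,150
  → R$62,370

R$62,370 > R$47,180, so the regular tax governs.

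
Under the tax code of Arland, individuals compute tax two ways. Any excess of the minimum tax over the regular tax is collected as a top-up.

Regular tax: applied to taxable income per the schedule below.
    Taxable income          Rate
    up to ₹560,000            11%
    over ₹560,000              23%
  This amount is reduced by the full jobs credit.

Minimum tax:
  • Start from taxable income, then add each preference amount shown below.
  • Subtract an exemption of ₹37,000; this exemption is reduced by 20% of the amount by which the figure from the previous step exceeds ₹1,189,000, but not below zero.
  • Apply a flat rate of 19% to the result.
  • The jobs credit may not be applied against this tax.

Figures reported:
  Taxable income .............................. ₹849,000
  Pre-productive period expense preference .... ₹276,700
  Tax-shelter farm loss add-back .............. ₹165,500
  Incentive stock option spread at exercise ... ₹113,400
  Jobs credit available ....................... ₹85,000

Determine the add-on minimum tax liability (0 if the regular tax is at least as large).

Regular tax:
  ₹560,000 × 11% = ₹61,600
  ₹289,000 × 23% = ₹66,470
  → ₹128,070
  Less jobs credit ₹85,000 → ₹43,070

Minimum tax:
  Adjusted income: ₹849,000 + ₹276,700 + ₹165,500 + ₹113,400 = ₹1,404,600
  Exemption: 20% × (₹1,404,600 − ₹1,189,000) = ₹43,120 ≥ ₹37,000, so the exemption is fully phased out
  Base: ₹1,404,600 − ₹0 = ₹1,404,600
  ₹1,404,600 × 19% = ₹266,874

Excess of minimum tax over regular tax: ₹266,874 − ₹43,070 = ₹223,804.

₹223,804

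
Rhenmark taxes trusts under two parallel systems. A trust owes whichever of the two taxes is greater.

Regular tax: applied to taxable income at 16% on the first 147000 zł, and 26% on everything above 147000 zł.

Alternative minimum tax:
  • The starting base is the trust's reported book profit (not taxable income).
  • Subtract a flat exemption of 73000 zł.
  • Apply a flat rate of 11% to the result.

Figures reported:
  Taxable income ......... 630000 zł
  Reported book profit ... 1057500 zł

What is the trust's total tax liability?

149100 zł

Regular tax:
  147000 zł × 16% = 23520 zł
  483000 zł × 26% = 125580 zł
  → 149100 zł

Alternative minimum tax:
  Base (reported book profit): 1057500 zł
  Less exemption 73000 zł → base 984500 zł
  984500 zł × 11% = 108295 zł

149100 zł > 108295 zł, so the regular tax governs.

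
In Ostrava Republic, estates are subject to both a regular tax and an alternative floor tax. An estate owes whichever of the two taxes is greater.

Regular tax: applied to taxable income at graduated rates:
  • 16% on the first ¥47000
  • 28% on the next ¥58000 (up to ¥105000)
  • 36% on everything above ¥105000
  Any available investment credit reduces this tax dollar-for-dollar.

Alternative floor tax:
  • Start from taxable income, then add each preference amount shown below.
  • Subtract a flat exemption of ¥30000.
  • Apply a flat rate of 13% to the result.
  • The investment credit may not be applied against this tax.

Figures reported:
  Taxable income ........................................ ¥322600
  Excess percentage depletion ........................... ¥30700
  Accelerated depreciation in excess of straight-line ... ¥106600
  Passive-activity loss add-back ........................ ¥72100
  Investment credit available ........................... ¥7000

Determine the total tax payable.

¥95096

Regular tax:
  ¥47000 × 16% = ¥7520
  ¥58000 × 28% = ¥16240
  ¥217600 × 36% = ¥78336
  → ¥102096
  Less investment credit ¥7000 → ¥95096

Alternative floor tax:
  Adjusted income: ¥322600 + ¥30700 + ¥106600 + ¥72100 = ¥532000
  Less exemption ¥30000 → base ¥502000
  ¥502000 × 13% = ¥65260

¥95096 > ¥65260, so the regular tax governs.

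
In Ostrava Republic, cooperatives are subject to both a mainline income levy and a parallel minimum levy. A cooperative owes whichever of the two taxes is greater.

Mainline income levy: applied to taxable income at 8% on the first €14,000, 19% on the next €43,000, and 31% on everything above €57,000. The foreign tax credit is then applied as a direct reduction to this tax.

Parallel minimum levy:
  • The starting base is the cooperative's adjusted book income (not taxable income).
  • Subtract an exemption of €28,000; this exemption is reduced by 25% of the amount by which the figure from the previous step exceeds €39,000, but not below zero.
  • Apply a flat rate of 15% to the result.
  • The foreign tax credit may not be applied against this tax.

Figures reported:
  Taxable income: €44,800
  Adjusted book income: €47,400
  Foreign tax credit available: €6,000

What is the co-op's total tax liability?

€3,225

Parallel minimum levy:
  Base (adjusted book income): €47,400
  Exemption: €28,000 − 25% × (€47,400 − €39,000) = €28,000 − €2,100 = €25,900
  Base: €47,400 − €25,900 = €21,500
  €21,500 × 15% = €3,225

Mainline income levy:
  €14,000 × 8% = €1,120
  €30,800 × 19% = €5,852
  → €6,972
  Less foreign tax credit €6,000 → €972

€3,225 > €972, so the parallel minimum levy is the binding amount.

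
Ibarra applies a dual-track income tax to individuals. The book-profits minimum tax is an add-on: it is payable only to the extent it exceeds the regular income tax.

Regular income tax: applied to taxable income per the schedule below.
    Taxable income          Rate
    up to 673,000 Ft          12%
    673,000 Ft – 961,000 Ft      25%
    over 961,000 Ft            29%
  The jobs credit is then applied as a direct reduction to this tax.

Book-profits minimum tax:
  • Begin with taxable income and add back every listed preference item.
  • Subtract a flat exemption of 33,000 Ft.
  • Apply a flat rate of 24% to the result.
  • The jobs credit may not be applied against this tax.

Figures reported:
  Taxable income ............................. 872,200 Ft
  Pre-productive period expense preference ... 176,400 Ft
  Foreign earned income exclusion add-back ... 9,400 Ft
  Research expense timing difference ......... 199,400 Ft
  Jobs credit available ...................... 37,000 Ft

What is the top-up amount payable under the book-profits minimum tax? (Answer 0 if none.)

Book-profits minimum tax:
  Adjusted income: 872,200 Ft + 176,400 Ft + 9,400 Ft + 199,400 Ft = 1,257,400 Ft
  Less exemption 33,000 Ft → base 1,224,400 Ft
  1,224,400 Ft × 24% = 293,856 Ft

Regular income tax:
  673,000 Ft × 12% = 80,760 Ft
  199,200 Ft × 25% = 49,800 Ft
  → 130,560 Ft
  Less jobs credit 37,000 Ft → 93,560 Ft

Excess of book-profits minimum tax over regular income tax: 293,856 Ft − 93,560 Ft = 200,296 Ft.

200,296 Ft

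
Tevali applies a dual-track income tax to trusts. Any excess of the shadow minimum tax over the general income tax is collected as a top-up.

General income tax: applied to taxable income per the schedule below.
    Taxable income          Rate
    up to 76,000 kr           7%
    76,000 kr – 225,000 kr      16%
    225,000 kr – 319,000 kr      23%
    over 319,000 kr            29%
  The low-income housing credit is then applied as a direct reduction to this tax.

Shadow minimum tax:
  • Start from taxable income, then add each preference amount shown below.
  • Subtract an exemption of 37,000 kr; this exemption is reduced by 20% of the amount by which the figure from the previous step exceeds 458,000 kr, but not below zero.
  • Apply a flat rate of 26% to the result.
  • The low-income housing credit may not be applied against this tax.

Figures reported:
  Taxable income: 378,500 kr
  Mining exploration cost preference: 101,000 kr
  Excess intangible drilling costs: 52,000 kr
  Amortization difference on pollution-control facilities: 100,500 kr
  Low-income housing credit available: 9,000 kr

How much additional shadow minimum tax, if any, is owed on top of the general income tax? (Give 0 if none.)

104,713 kr

General income tax:
  76,000 kr × 7% = 5,320 kr
  149,000 kr × 16% = 23,840 kr
  94,000 kr × 23% = 21,620 kr
  59,500 kr × 29% = 17,255 kr
  → 68,035 kr
  Less low-income housing credit 9,000 kr → 59,035 kr

Shadow minimum tax:
  Adjusted income: 378,500 kr + 101,000 kr + 52,000 kr + 100,500 kr = 632,000 kr
  Exemption: 37,000 kr − 20% × (632,000 kr − 458,000 kr) = 37,000 kr − 34,800 kr = 2,200 kr
  Base: 632,000 kr − 2,200 kr = 629,800 kr
  629,800 kr × 26% = 163,748 kr

Excess of shadow minimum tax over general income tax: 163,748 kr − 59,035 kr = 104,713 kr.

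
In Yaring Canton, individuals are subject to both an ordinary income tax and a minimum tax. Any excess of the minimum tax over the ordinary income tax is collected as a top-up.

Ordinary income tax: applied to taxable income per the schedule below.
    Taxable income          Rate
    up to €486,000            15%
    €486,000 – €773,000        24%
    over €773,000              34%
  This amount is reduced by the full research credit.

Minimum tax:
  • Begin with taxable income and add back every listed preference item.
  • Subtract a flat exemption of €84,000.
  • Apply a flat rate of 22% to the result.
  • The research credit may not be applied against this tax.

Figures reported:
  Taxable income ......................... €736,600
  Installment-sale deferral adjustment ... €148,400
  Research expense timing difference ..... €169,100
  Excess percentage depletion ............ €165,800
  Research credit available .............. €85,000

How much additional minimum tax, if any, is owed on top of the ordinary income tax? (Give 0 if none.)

Minimum tax:
  Adjusted income: €736,600 + €148,400 + €169,100 + €165,800 = €1,219,900
  Less exemption €84,000 → base €1,135,900
  €1,135,900 × 22% = €249,898

Ordinary income tax:
  €486,000 × 15% = €72,900
  €250,600 × 24% = €60,144
  → €133,044
  Less research credit €85,000 → €48,044

Excess of minimum tax over ordinary income tax: €249,898 − €48,044 = €201,854.

€201,854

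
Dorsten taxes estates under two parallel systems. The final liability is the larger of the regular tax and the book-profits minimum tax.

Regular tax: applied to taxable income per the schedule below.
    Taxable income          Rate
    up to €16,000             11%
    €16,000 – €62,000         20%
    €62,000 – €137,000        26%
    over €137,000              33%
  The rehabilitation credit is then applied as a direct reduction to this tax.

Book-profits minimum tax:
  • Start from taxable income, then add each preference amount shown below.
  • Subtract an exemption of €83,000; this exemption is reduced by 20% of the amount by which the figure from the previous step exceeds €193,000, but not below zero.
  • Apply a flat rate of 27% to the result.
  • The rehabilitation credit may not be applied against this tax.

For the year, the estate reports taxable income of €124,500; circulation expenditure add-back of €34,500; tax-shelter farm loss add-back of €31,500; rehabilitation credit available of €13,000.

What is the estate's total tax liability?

Book-profits minimum tax:
  Adjusted income: €124,500 + €34,500 + €31,500 = €190,500
  Exemption: €190,500 ≤ €193,000, so full €83,000 applies
  Base: €190,500 − €83,000 = €107,500
  €107,500 × 27% = €29,025

Regular tax:
  €16,000 × 11% = €1,760
  €46,000 × 20% = €9,200
  €62,500 × 26% = €16,250
  → €27,210
  Less rehabilitation credit €13,000 → €14,210

€29,025 > €14,210, so the book-profits minimum tax is the binding amount.

€29,025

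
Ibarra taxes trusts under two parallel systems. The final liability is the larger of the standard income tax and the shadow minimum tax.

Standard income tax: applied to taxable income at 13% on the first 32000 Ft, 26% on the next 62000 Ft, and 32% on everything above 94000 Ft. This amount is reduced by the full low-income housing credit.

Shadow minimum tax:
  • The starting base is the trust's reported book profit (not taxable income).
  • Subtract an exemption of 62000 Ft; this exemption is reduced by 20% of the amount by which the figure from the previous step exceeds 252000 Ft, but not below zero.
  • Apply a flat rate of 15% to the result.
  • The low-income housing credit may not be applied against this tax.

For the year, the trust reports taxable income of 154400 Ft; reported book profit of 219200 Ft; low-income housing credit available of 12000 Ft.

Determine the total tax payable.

27608 Ft

Standard income tax:
  32000 Ft × 13% = 4160 Ft
  62000 Ft × 26% = 16120 Ft
  60400 Ft × 32% = 19328 Ft
  → 39608 Ft
  Less low-income housing credit 12000 Ft → 27608 Ft

Shadow minimum tax:
  Base (reported book profit): 219200 Ft
  Exemption: 219200 Ft ≤ 252000 Ft, so full 62000 Ft applies
  Base: 219200 Ft − 62000 Ft = 157200 Ft
  157200 Ft × 15% = 23580 Ft

27608 Ft > 23580 Ft, so the standard income tax governs.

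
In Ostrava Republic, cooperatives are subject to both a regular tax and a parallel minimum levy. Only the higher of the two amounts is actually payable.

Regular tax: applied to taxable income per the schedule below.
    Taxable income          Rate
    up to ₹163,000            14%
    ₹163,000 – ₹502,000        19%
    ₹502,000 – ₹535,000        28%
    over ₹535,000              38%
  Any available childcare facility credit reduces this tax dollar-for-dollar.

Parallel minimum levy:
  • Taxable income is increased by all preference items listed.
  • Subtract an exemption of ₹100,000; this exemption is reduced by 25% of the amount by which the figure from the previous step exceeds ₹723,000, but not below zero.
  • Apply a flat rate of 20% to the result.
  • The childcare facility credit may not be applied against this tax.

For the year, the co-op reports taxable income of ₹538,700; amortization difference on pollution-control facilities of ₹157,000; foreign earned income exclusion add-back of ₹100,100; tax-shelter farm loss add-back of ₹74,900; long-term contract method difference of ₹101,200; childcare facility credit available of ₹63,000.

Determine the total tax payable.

₹186,825

Regular tax:
  ₹163,000 × 14% = ₹22,820
  ₹339,000 × 19% = ₹64,410
  ₹33,000 × 28% = ₹9,240
  ₹3,700 × 38% = ₹1,406
  → ₹97,876
  Less childcare facility credit ₹63,000 → ₹34,876

Parallel minimum levy:
  Adjusted income: ₹538,700 + ₹157,000 + ₹100,100 + ₹74,900 + ₹101,200 = ₹971,900
  Exemption: ₹100,000 − 25% × (₹971,900 − ₹723,000) = ₹100,000 − ₹62,225 = ₹37,775
  Base: ₹971,900 − ₹37,775 = ₹934,125
  ₹934,125 × 20% = ₹186,825

₹186,825 > ₹34,876, so the parallel minimum levy is the binding amount.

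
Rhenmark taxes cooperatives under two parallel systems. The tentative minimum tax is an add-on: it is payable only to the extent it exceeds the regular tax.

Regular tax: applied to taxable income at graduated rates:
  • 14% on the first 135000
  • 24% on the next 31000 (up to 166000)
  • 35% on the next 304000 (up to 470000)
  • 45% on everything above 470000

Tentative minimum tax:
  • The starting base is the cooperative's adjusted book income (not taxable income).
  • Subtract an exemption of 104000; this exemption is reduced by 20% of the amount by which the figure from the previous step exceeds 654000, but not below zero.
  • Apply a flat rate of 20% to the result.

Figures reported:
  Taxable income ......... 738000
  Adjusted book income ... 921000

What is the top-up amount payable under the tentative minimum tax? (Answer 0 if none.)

0

Tentative minimum tax:
  Base (adjusted book income): 921000
  Exemption: 104000 − 20% × (921000 − 654000) = 104000 − 53400 = 50600
  Base: 921000 − 50600 = 870400
  870400 × 20% = 174080

Regular tax:
  135000 × 14% = 18900
  31000 × 24% = 7440
  304000 × 35% = 106400
  268000 × 45% = 120600
  → 253340

174080 ≤ 253340, so no add-on is due.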